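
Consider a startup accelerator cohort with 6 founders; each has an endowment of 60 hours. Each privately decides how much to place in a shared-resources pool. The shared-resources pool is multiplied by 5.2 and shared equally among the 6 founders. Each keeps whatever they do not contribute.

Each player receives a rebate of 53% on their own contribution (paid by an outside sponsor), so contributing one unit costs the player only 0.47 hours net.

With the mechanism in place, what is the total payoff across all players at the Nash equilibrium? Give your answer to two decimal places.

2062.80 hours

Under the mechanism each unit contributed yields (5.2/6) / 0.47 = 1.8440 back to its contributor per unit of net cost, which exceeds 1, making full contribution the dominant choice for everyone.
At the Nash equilibrium everyone contributes 60. Group total payoff = 6 × (60 × 0.53 + 5.2 × 60) = 2062.80.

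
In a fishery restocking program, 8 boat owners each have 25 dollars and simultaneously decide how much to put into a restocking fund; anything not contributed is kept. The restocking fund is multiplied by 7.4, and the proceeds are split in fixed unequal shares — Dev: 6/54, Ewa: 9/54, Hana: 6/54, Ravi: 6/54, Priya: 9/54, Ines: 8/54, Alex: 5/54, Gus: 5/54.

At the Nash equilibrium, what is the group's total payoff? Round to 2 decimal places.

680.00 dollars

Each unit j contributes comes back to j as 7.4 × (j's share), so j prefers to contribute only if that share exceeds 1/7.4 = 0.1351; otherwise keeping the unit dominates.
The shares above 0.1351 belong to Ewa, Priya and Ines, contributing 25 each; the remaining 5 contribute 0. Total contributed: 75.
The restocking fund pays out 7.4 × 75 = 555.00 in total (split across the unequal shares, but the aggregate is all that matters for the group sum).
The 5 free-riders keep 25 each, adding 125. Group total = 125 + 555.00 = 680.00.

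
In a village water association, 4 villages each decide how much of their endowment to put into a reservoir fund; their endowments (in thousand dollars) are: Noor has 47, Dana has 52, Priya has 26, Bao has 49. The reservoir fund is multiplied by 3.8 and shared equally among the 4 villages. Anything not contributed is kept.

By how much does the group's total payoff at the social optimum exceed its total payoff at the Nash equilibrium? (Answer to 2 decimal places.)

487.20 thousand dollars

The private return per contributed unit is 3.8/4 = 0.9500 < 1 for every player regardless of endowment, so the Nash equilibrium is zero contribution and the group total is Σ E_j = 47 + 52 + 26 + 49 = 174.
Each contributed unit returns 3.800 to the group, so the social optimum is full contribution by everyone: group total = 3.800 × 174 = 661.20.
Efficiency loss = (3.800 − 1) × 174 = 487.20.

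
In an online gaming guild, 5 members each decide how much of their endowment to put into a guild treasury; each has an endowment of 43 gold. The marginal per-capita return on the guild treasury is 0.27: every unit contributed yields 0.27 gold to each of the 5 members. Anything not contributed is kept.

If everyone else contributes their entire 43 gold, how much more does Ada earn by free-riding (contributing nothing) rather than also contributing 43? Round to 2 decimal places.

Switching from a contribution of 43 to 0 lets Ada keep an extra 43 gold, but lowers the guild treasury by 43, which costs Ada their own share of that drop: 0.27 × 43 = 11.61.
Net gain = 43 − 11.61 = 31.39. The private return per contributed unit (0.27) is below 1, so free-riding is indeed the best response regardless of what the others do.

31.39 gold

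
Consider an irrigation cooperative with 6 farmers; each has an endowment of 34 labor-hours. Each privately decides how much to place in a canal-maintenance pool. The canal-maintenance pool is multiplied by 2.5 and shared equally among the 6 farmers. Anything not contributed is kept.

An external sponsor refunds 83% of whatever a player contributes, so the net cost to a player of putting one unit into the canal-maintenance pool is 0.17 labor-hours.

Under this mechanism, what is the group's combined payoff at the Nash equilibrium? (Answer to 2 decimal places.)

Under the mechanism each unit contributed yields (2.5/6) / 0.17 = 2.4510 back to its contributor per unit of net cost, which exceeds 1, making full contribution the dominant choice for everyone.
So the Nash equilibrium is full contribution by all 6; the group earns 6 × (34 × 0.83 + 2.5 × 34) = 679.32.

679.32 labor-hours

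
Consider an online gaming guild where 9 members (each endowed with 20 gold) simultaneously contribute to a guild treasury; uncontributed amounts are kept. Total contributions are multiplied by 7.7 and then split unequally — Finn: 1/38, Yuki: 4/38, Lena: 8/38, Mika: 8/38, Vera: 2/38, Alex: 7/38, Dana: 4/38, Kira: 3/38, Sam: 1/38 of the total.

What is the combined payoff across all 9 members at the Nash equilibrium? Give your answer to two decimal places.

A player with share s gets back 7.7·s per unit contributed, so full contribution is dominant for anyone with s > 1/7.7 = 0.1299 and zero contribution is dominant for anyone below.
Lena, Mika and Alex are above the threshold, contributing 20 each; the remaining 6 contribute 0. Total contributed: 60.
The guild treasury pays out 7.7 × 60 = 462.00 in total (split across the unequal shares, but the aggregate is all that matters for the group sum).
The 6 free-riders keep 20 each, adding 120. Group total = 120 + 462.00 = 582.00.

582.00 gold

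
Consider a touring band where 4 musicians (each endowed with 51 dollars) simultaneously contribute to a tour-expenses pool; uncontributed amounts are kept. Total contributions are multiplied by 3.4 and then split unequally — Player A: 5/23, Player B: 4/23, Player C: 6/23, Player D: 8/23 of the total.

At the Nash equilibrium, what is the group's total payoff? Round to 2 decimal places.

326.40 dollars

Player j's private return per contributed unit is 3.4 × (j's share). Contributing is weakly dominant for j when that share is at least 1/3.4 = 0.2941, and contributing 0 is dominant otherwise.
The only share above 0.2941 is Player D's 8/23, contributing 51; the remaining 3 contribute 0. Total contributed: 51.
The tour-expenses pool pays out 3.4 × 51 = 173.40 in total (split across the unequal shares, but the aggregate is all that matters for the group sum).
The 3 free-riders keep 51 each, adding 153. Group total = 153 + 173.40 = 326.40.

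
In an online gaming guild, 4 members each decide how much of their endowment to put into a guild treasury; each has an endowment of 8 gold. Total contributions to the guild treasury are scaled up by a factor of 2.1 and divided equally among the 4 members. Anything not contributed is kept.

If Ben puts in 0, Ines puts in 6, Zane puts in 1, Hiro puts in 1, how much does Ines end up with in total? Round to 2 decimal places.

Total contributed: 0 + 6 + 1 + 1 = 8.
Each receives 2.1 × 8 / 4 = 4.20 from the guild treasury.
Ines keeps 8 − 6 = 2, so Ines's payoff is 2 + 4.20 = 6.20.

6.20 gold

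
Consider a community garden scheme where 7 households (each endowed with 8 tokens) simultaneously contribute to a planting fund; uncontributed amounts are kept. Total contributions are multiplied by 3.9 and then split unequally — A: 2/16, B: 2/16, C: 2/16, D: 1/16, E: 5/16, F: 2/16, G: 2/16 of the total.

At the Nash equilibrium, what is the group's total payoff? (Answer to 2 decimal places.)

For player j, contributing a unit is worthwhile iff 3.9 × (j's share) ≥ 1, i.e. iff j's share is at least 0.2564.
Only E (5/16) clears that bar, contributing 8; the remaining 6 contribute 0. Total contributed: 8.
The planting fund pays out 3.9 × 8 = 31.20 in total (split across the unequal shares, but the aggregate is all that matters for the group sum).
The 6 free-riders keep 8 each, adding 48. Group total = 48 + 31.20 = 79.20.

79.20 tokens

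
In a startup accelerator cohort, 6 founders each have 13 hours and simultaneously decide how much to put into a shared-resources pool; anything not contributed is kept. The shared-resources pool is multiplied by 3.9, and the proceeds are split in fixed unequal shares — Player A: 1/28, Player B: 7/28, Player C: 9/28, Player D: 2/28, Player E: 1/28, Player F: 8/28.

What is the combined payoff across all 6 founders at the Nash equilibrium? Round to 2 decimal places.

153.40 hours

A player with share s gets back 3.9·s per unit contributed, so full contribution is dominant for anyone with s > 1/3.9 = 0.2564 and zero contribution is dominant for anyone below.
Player C and Player F clear that bar, contributing 13 each; the remaining 4 contribute 0. Total contributed: 26.
The shared-resources pool pays out 3.9 × 26 = 101.40 in total (split across the unequal shares, but the aggregate is all that matters for the group sum).
The 4 free-riders keep 13 each, adding 52. Group total = 52 + 101.40 = 153.40.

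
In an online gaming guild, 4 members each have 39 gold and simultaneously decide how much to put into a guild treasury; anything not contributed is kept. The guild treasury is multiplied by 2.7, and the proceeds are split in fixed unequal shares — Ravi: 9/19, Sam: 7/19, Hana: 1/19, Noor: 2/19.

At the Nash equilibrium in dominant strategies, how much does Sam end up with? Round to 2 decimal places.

77.79 gold

A player with share s gets back 2.7·s per unit contributed, so full contribution is dominant for anyone with s > 1/2.7 = 0.3704 and zero contribution is dominant for anyone below.
Only Ravi (9/19) clears that bar, contributing 39; the remaining 3 contribute 0. Total contributed: 39.
Sam keeps 39 and receives 2.7 × 39 × 7/19 = 38.79 from the guild treasury, for a payoff of 77.79.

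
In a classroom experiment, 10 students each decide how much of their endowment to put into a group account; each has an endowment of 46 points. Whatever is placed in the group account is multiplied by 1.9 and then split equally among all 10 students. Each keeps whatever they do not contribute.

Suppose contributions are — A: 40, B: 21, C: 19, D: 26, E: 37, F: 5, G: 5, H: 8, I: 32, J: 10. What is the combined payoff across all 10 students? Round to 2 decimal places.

Total contributed: 40 + 21 + 19 + 26 + 37 + 5 + 5 + 8 + 32 + 10 = 203; total kept: 10 × 46 − 203 = 257.
The group account pays out 1.9 × 203 = 385.70 in aggregate.
Group total = 257 + 385.70 = 642.70.

642.70 points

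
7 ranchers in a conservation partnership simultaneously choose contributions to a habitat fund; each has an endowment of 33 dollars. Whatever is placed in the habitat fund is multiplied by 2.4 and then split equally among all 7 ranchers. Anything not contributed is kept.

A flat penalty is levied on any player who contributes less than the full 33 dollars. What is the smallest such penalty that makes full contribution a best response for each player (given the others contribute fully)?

Given the others contribute fully, the best deviation is to contribute 0 (any partial contribution still incurs the fine and gives up units whose private return 0.3429 is below 1).
Deviating from 33 to 0 saves 33 dollars but forfeits the deviator's share of the drop in the habitat fund: 2.4/7 × 33 = 11.31.
So the deviation gain is 33 − 11.31 = 21.69, and the fine must be at least 21.69 dollars to wipe it out.

21.69 dollars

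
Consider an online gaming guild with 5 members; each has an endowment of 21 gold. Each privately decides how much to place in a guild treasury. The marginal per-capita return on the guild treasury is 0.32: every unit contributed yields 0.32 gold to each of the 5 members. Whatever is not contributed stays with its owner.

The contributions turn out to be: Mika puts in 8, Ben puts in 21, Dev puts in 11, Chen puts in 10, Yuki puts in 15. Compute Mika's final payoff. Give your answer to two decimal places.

Total contributed: 8 + 21 + 11 + 10 + 15 = 65.
Each receives 0.32 × 65 = 20.80 from the guild treasury.
Mika keeps 21 − 8 = 13, so Mika's payoff is 13 + 20.80 = 33.80.

33.80 gold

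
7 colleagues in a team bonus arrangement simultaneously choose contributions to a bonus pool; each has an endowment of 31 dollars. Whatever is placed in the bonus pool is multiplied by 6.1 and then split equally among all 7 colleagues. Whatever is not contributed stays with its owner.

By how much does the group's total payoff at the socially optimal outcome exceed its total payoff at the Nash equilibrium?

1106.70 dollars

Each contributed unit returns 6.1/7 = 0.8714 to its contributor — below 1 — so contributing 0 is dominant for every player. At the Nash equilibrium everyone keeps their 31, and the group total is 7 × 31 = 217.
Each contributed unit returns 6.100 to the group as a whole (0.8714 to each of 7 players), which exceeds 1, so the social optimum is full contribution: group total = 6.100 × 217 = 1323.70.
Efficiency loss = 1323.70 − 217 = 1106.70.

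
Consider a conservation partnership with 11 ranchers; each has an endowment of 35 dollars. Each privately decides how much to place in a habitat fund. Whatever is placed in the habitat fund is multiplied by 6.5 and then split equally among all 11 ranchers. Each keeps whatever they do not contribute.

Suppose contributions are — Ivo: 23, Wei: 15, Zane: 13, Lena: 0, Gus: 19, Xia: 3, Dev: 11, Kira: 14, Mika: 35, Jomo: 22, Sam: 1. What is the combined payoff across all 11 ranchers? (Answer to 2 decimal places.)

Total contributed: 23 + 15 + 13 + 0 + 19 + 3 + 11 + 14 + 35 + 22 + 1 = 156; total kept: 11 × 35 − 156 = 229.
The habitat fund pays out 6.5 × 156 = 1014.00 in aggregate.
Group total = 229 + 1014.00 = 1243.00.

1243.00 dollars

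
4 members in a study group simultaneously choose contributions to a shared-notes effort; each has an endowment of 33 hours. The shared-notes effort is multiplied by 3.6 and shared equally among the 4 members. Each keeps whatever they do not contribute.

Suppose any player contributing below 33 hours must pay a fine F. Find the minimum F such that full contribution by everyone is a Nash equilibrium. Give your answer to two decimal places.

Given the others contribute fully, the best deviation is to contribute 0 (any partial contribution still incurs the fine and gives up units whose private return 0.9000 is below 1).
Deviating from 33 to 0 saves 33 hours but forfeits the deviator's share of the drop in the shared-notes effort: 3.6/4 × 33 = 29.70.
So the deviation gain is 33 − 29.70 = 3.30, and the fine must be at least 3.30 hours to wipe it out.

3.30 hours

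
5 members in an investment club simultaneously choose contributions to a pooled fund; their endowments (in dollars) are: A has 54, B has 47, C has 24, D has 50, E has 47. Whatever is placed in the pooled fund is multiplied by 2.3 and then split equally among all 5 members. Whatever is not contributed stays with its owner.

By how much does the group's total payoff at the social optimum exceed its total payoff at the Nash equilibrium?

288.60 dollars

The private return per contributed unit is 2.3/5 = 0.4600 < 1 for every player regardless of endowment, so the Nash equilibrium is zero contribution and the group total is Σ E_j = 54 + 47 + 24 + 50 + 47 = 222.
Each contributed unit returns 2.300 to the group, so the social optimum is full contribution by everyone: group total = 2.300 × 222 = 510.60.
Efficiency loss = (2.300 − 1) × 222 = 288.60.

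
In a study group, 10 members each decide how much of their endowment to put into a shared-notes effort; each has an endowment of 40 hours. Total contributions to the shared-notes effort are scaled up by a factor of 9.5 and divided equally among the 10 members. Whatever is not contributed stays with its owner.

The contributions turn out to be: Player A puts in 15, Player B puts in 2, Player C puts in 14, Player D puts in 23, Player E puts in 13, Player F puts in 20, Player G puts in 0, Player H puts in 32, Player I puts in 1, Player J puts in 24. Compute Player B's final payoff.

Total contributed: 15 + 2 + 14 + 23 + 13 + 20 + 0 + 32 + 1 + 24 = 144.
Each receives 9.5 × 144 / 10 = 136.80 from the shared-notes effort.
Player B keeps 40 − 2 = 38, so Player B's payoff is 38 + 136.80 = 174.80.

174.80 hours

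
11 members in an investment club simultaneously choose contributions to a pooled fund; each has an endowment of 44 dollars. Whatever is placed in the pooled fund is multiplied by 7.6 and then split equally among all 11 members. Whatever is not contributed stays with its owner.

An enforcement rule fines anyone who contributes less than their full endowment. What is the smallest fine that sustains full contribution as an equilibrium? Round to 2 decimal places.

Given the others contribute fully, the best deviation is to contribute 0 (any partial contribution still incurs the fine and gives up units whose private return 0.6909 is below 1).
Deviating from 44 to 0 saves 44 dollars but forfeits the deviator's share of the drop in the pooled fund: 7.6/11 × 44 = 30.40.
So the deviation gain is 44 − 30.40 = 13.60, and the fine must be at least 13.60 dollars to wipe it out.

13.60 dollars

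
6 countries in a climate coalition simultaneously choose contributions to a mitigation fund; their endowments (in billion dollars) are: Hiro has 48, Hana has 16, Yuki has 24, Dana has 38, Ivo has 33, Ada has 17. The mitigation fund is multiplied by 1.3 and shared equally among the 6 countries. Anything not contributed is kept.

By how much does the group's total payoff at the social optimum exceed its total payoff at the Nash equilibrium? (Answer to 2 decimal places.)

52.80 billion dollars

The private return per contributed unit is 1.3/6 = 0.2167 < 1 for every player regardless of endowment, so the Nash equilibrium is zero contribution and the group total is Σ E_j = 48 + 16 + 24 + 38 + 33 + 17 = 176.
Each contributed unit returns 1.300 to the group, so the social optimum is full contribution by everyone: group total = 1.300 × 176 = 228.80.
Efficiency loss = (1.300 − 1) × 176 = 52.80.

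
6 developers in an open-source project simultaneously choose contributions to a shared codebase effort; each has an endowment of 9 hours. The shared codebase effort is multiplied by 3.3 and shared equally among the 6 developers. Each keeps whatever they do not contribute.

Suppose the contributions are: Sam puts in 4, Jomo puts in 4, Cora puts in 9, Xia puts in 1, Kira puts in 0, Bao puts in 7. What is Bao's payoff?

Total contributed: 4 + 4 + 9 + 1 + 0 + 7 = 25.
Each receives 3.3 × 25 / 6 = 13.75 from the shared codebase effort.
Bao keeps 9 − 7 = 2, so Bao's payoff is 2 + 13.75 = 15.75.

15.75 hours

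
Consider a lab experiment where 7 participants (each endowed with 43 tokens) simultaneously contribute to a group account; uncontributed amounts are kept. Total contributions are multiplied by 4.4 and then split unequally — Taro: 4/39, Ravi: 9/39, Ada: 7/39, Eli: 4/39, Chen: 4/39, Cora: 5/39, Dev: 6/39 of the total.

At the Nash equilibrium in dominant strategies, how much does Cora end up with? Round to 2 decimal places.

67.26 tokens

A player with share s gets back 4.4·s per unit contributed, so full contribution is dominant for anyone with s > 1/4.4 = 0.2273 and zero contribution is dominant for anyone below.
The only share above 0.2273 is Ravi's 9/39, contributing 43; the remaining 6 contribute 0. Total contributed: 43.
Cora keeps 43 and receives 4.4 × 43 × 5/39 = 24.26 from the group account, for a payoff of 67.26.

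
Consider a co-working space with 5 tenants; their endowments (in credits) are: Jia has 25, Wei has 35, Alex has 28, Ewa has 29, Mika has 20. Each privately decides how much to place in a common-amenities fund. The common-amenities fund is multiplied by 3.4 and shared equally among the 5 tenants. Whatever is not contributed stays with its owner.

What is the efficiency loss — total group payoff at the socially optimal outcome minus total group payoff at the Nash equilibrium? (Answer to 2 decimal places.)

328.80 credits

The private return per contributed unit is 3.4/5 = 0.6800 < 1 for every player regardless of endowment, so the Nash equilibrium is zero contribution and the group total is Σ E_j = 25 + 35 + 28 + 29 + 20 = 137.
Each contributed unit returns 3.400 to the group, so the social optimum is full contribution by everyone: group total = 3.400 × 137 = 465.80.
Efficiency loss = (3.400 − 1) × 137 = 328.80.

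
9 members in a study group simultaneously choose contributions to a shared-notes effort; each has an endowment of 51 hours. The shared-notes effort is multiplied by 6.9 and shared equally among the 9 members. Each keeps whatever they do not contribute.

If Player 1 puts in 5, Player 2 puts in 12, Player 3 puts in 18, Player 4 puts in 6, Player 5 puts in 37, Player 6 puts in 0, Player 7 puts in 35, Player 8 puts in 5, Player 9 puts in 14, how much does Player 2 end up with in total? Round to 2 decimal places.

Total contributed: 5 + 12 + 18 + 6 + 37 + 0 + 35 + 5 + 14 = 132.
Each receives 6.9 × 132 / 9 = 101.20 from the shared-notes effort.
Player 2 keeps 51 − 12 = 39, so Player 2's payoff is 39 + 101.20 = 140.20.

140.20 hours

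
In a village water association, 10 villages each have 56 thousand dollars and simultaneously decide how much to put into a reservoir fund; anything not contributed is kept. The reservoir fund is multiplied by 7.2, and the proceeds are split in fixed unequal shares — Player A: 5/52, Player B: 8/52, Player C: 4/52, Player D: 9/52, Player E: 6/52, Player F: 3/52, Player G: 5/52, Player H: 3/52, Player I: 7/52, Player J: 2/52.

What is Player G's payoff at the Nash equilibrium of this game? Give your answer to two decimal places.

A player with share s gets back 7.2·s per unit contributed, so full contribution is dominant for anyone with s > 1/7.2 = 0.1389 and zero contribution is dominant for anyone below.
The shares above 0.1389 belong to Player B and Player D, contributing 56 each; the remaining 8 contribute 0. Total contributed: 112.
Player G keeps 56 and receives 7.2 × 112 × 5/52 = 77.54 from the reservoir fund, for a payoff of 133.54.

133.54 thousand dollars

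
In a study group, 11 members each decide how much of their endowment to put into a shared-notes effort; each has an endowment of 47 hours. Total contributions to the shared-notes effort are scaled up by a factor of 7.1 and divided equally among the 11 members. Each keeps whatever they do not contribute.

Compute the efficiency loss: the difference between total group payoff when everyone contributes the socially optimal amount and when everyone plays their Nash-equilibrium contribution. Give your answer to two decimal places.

Each contributed unit returns 7.1/11 = 0.6455 to its contributor — below 1 — so contributing 0 is dominant for every player. At the Nash equilibrium everyone keeps their 47, and the group total is 11 × 47 = 517.
Each contributed unit returns 7.100 to the group as a whole (0.6455 to each of 11 players), which exceeds 1, so the social optimum is full contribution: group total = 7.100 × 517 = 3670.70.
Efficiency loss = 3670.70 − 517 = 3153.70.

3153.70 hours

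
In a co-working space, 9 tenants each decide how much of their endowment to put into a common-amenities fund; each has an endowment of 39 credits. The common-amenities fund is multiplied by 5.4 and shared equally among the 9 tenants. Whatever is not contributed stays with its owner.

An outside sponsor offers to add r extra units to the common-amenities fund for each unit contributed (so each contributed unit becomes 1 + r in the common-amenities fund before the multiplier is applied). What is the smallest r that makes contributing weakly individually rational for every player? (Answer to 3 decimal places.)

0.667

With matching at rate r, one contributed unit becomes (1 + r) in the common-amenities fund and returns 5.4 × (1 + r) / 9 to the contributor.
Setting this equal to 1: 1 + r = 9/5.4 = 1.6667.
So the minimum matching rate is r = 1.6667 − 1 = 0.667.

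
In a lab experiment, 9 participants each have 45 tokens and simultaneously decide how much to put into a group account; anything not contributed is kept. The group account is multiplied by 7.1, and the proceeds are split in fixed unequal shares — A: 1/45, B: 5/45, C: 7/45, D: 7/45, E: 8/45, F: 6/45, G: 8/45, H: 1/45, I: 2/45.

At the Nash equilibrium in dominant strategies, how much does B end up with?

187.00 tokens

For player j, contributing a unit is worthwhile iff 7.1 × (j's share) ≥ 1, i.e. iff j's share is at least 0.1408.
C, D, E and G clear that bar, contributing 45 each; the remaining 5 contribute 0. Total contributed: 180.
B keeps 45 and receives 7.1 × 180 × 5/45 = 142.00 from the group account, for a payoff of 187.00.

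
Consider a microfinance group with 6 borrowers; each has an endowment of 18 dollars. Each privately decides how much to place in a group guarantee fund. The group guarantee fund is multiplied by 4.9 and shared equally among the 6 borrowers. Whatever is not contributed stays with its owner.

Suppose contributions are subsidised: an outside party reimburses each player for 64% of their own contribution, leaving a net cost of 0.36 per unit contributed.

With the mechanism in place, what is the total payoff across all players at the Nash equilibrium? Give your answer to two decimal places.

The effective private return per unit is now (4.9/6) / 0.36 = 2.2685 > 1, so every player's dominant strategy flips to full contribution.
So the Nash equilibrium is full contribution by all 6; the group earns 6 × (18 × 0.64 + 4.9 × 18) = 598.32.

598.32 dollars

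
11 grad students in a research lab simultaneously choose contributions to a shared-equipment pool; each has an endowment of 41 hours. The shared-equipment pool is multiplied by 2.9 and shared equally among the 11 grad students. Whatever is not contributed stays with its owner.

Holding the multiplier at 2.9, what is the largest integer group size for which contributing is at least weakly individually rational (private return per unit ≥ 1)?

Private return per unit is 2.9/(group size), which is ≥ 1 whenever the group size is ≤ 2.9.
The largest such integer is 2.

2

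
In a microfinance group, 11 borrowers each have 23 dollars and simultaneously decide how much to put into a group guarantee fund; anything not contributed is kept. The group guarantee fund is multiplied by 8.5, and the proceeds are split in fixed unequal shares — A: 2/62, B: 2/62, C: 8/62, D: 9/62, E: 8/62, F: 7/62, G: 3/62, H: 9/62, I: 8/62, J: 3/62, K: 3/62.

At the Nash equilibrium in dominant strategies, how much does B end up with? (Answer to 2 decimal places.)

For player j, contributing a unit is worthwhile iff 8.5 × (j's share) ≥ 1, i.e. iff j's share is at least 0.1176.
C, D, E, H and I clear that bar, contributing 23 each; the remaining 6 contribute 0. Total contributed: 115.
B keeps 23 and receives 8.5 × 115 × 2/62 = 31.53 from the group guarantee fund, for a payoff of 54.53.

54.53 dollars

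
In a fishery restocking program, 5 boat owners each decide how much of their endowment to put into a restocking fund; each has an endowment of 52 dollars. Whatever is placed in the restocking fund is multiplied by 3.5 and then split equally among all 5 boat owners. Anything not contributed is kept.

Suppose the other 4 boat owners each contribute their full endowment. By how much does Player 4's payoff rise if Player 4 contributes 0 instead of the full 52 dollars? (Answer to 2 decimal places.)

Switching from a contribution of 52 to 0 lets Player 4 keep an extra 52 dollars, but lowers the restocking fund by 52, which costs Player 4 their own share of that drop: 3.5/5 × 52 = 36.40.
Net gain = 52 − 36.40 = 15.60. The private return per contributed unit (0.7000) is below 1, so free-riding is indeed the best response regardless of what the others do.

15.60 dollars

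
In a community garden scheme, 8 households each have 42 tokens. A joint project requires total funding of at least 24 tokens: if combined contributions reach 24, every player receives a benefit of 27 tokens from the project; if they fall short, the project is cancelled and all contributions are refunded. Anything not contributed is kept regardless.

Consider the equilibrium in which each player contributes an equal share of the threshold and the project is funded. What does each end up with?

66 tokens

Equal share of the threshold: 24/8 = 3.
At this profile no one gains by cutting their contribution: any cut drops the total below 24, the project is cancelled, contributions are refunded, and the deviator ends with 42, which is less than 42 − 3 + 27 = 66. Contributing more than 3 just wastes the excess. So contributing exactly 3 is a best response.
Each player's payoff: 42 − 3 + 27 = 66.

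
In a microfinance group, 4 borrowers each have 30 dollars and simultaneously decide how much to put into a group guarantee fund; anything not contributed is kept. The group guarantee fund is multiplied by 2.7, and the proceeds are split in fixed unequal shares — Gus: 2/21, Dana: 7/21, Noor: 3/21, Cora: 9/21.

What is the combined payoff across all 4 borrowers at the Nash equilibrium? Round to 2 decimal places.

171.00 dollars

Each unit j contributes comes back to j as 2.7 × (j's share), so j prefers to contribute only if that share exceeds 1/2.7 = 0.3704; otherwise keeping the unit dominates.
The only share above 0.3704 is Cora's 9/21, contributing 30; the remaining 3 contribute 0. Total contributed: 30.
The group guarantee fund pays out 2.7 × 30 = 81.00 in total (split across the unequal shares, but the aggregate is all that matters for the group sum).
The 3 free-riders keep 30 each, adding 90. Group total = 90 + 81.00 = 171.00.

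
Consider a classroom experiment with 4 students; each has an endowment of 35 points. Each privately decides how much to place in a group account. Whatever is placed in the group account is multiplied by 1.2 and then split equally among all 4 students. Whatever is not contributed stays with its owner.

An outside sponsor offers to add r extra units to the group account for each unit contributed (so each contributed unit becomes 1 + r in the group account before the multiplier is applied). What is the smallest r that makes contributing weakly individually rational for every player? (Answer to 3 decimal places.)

With matching at rate r, one contributed unit becomes (1 + r) in the group account and returns 1.2 × (1 + r) / 4 to the contributor.
Setting this equal to 1: 1 + r = 4/1.2 = 3.3333.
So the minimum matching rate is r = 3.3333 − 1 = 2.333.

2.333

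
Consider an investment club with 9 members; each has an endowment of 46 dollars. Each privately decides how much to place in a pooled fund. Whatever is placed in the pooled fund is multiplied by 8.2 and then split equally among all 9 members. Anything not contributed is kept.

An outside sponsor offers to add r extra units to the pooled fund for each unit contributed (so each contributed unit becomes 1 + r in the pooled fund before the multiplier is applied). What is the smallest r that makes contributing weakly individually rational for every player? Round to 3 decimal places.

With matching at rate r, one contributed unit becomes (1 + r) in the pooled fund and returns 8.2 × (1 + r) / 9 to the contributor.
Setting this equal to 1: 1 + r = 9/8.2 = 1.0976.
So the minimum matching rate is r = 1.0976 − 1 = 0.098.

0.098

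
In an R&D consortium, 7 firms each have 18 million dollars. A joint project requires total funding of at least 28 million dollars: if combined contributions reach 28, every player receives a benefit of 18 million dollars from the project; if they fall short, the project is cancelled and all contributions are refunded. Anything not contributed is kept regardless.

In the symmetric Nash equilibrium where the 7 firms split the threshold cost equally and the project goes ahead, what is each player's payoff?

32 million dollars

Equal share of the threshold: 28/7 = 4.
At this profile no one gains by cutting their contribution: any cut drops the total below 28, the project is cancelled, contributions are refunded, and the deviator ends with 18, which is less than 18 − 4 + 18 = 32. Contributing more than 4 just wastes the excess. So contributing exactly 4 is a best response.
Each player's payoff: 18 − 4 + 18 = 32.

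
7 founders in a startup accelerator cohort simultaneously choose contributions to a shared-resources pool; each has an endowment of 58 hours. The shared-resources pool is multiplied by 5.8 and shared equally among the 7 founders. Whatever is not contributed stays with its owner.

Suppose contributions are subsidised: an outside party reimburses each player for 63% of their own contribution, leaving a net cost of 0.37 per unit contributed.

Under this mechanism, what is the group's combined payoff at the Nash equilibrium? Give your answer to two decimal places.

The effective private return per unit is now (5.8/7) / 0.37 = 2.2394 > 1, so every player's dominant strategy flips to full contribution.
So the Nash equilibrium is full contribution by all 7; the group earns 7 × (58 × 0.63 + 5.8 × 58) = 2610.58.

2610.58 hours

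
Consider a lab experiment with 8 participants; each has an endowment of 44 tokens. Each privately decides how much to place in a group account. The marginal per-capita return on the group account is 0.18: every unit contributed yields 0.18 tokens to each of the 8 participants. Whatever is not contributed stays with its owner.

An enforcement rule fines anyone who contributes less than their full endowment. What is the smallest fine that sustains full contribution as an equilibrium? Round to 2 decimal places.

Given the others contribute fully, the best deviation is to contribute 0 (any partial contribution still incurs the fine and gives up units whose private return 0.18 is below 1).
Deviating from 44 to 0 saves 44 tokens but forfeits the deviator's share of the drop in the group account: 0.18 × 44 = 7.92.
So the deviation gain is 44 − 7.92 = 36.08, and the fine must be at least 36.08 tokens to wipe it out.

36.08 tokens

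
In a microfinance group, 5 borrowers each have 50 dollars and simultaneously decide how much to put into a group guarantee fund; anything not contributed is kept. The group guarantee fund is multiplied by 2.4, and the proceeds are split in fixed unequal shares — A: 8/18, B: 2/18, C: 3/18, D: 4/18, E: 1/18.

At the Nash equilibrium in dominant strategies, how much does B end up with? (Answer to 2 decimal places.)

Player j's private return per contributed unit is 2.4 × (j's share). Contributing is weakly dominant for j when that share is at least 1/2.4 = 0.4167, and contributing 0 is dominant otherwise.
The only share above 0.4167 is A's 8/18, contributing 50; the remaining 4 contribute 0. Total contributed: 50.
B keeps 50 and receives 2.4 × 50 × 2/18 = 13.33 from the group guarantee fund, for a payoff of 63.33.

63.33 dollars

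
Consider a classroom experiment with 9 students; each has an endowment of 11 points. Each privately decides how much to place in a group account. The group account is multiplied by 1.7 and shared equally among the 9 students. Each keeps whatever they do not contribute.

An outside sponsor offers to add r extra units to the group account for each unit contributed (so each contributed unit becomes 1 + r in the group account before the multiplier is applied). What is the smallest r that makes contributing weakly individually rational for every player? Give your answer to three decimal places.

4.294

With matching at rate r, one contributed unit becomes (1 + r) in the group account and returns 1.7 × (1 + r) / 9 to the contributor.
Setting this equal to 1: 1 + r = 9/1.7 = 5.2941.
So the minimum matching rate is r = 5.2941 − 1 = 4.294.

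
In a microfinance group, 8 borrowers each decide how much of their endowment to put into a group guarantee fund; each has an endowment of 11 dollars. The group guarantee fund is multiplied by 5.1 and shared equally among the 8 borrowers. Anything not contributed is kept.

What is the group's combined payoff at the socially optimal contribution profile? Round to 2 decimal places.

448.80 dollars

Each contributed unit returns 5.100 to the group as a whole (0.6375 to each of 8 players), which exceeds 1, so the social optimum is full contribution: group total = 5.100 × 88 = 448.80.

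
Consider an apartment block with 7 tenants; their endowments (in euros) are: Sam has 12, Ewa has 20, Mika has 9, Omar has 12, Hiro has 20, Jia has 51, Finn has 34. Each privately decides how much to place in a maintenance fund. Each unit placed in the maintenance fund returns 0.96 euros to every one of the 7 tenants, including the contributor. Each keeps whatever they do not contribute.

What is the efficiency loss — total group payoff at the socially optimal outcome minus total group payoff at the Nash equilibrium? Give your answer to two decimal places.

903.76 euros

The private return per contributed unit is 0.96 < 1 for everyone, so the Nash equilibrium is zero contribution and the group total is Σ E_j = 12 + 20 + 9 + 12 + 20 + 51 + 34 = 158.
Each contributed unit returns 6.720 to the group, so the social optimum is full contribution by everyone: group total = 6.720 × 158 = 1061.76.
Efficiency loss = (6.720 − 1) × 158 = 903.76.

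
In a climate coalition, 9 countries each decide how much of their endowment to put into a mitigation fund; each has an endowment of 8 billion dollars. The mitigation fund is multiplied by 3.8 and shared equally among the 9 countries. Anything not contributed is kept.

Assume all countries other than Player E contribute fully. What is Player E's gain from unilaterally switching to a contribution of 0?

Switching from a contribution of 8 to 0 lets Player E keep an extra 8 billion dollars, but lowers the mitigation fund by 8, which costs Player E their own share of that drop: 3.8/9 × 8 = 3.38.
Net gain = 8 − 3.38 = 4.62. The private return per contributed unit (0.4222) is below 1, so free-riding is indeed the best response regardless of what the others do.

4.62 billion dollars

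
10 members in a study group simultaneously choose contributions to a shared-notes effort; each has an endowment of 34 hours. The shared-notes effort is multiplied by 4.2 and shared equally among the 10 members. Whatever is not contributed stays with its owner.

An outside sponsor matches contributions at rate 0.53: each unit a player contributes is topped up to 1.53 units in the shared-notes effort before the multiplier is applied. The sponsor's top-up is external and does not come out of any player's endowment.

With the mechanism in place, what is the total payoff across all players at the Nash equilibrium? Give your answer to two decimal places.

340.00 hours

With the mechanism, a contributed unit returns 4.2 × 1.53 / 10 = 0.6426 per unit of net cost — still below 1 — so contributing 0 remains dominant for every player.
Everyone keeps their endowment and the group total is 10 × 34 = 340.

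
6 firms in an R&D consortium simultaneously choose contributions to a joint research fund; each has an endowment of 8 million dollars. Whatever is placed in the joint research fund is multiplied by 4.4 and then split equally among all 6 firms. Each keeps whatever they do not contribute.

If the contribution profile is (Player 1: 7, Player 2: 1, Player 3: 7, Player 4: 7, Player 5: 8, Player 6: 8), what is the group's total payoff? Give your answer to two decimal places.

Total contributed: 7 + 1 + 7 + 7 + 8 + 8 = 38; total kept: 6 × 8 − 38 = 10.
The joint research fund pays out 4.4 × 38 = 167.20 in aggregate.
Group total = 10 + 167.20 = 177.20.

177.20 million dollars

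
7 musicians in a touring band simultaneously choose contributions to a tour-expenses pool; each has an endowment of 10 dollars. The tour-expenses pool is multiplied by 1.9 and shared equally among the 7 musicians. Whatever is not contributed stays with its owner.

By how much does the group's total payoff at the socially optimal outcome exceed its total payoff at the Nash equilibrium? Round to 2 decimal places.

63.00 dollars

Each contributed unit returns 1.9/7 = 0.2714 to its contributor — below 1 — so contributing 0 is dominant for every player. At the Nash equilibrium everyone keeps their 10, and the group total is 7 × 10 = 70.
Each contributed unit returns 1.900 to the group as a whole (0.2714 to each of 7 players), which exceeds 1, so the social optimum is full contribution: group total = 1.900 × 70 = 133.00.
Efficiency loss = 133.00 − 70 = 63.00.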